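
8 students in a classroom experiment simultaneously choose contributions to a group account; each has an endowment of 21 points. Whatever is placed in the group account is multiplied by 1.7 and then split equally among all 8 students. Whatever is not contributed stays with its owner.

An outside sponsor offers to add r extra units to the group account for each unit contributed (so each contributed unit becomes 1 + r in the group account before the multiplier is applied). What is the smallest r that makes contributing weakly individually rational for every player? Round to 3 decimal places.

With matching at rate r, one contributed unit becomes (1 + r) in the group account and returns 1.7 × (1 + r) / 8 to the contributor.
Setting this equal to 1: 1 + r = 8/1.7 = 4.7059.
So the minimum matching rate is r = 4.7059 − 1 = 3.706.

3.706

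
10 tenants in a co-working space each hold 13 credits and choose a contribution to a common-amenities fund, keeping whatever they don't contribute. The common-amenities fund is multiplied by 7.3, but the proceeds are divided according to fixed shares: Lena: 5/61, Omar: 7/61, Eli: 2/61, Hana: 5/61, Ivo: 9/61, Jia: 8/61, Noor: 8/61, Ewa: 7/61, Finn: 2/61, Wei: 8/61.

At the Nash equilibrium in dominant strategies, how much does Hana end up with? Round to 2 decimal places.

Each unit j contributes comes back to j as 7.3 × (j's share), so j prefers to contribute only if that share exceeds 1/7.3 = 0.1370; otherwise keeping the unit dominates.
Ivo alone (share 9/61) is above the threshold, contributing 13; the remaining 9 contribute 0. Total contributed: 13.
Hana keeps 13 and receives 7.3 × 13 × 5/61 = 7.78 from the common-amenities fund, for a payoff of 20.78.

20.78 credits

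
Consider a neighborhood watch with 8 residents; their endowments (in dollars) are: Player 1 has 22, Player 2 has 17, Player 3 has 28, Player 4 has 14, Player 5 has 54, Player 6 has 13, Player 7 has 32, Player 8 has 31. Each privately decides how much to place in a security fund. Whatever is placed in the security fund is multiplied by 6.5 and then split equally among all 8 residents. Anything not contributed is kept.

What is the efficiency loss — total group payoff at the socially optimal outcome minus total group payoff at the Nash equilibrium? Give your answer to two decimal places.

The private return per contributed unit is 6.5/8 = 0.8125 < 1 for every player regardless of endowment, so the Nash equilibrium is zero contribution and the group total is Σ E_j = 22 + 17 + 28 + 14 + 54 + 13 + 32 + 31 = 211.
Each contributed unit returns 6.500 to the group, so the social optimum is full contribution by everyone: group total = 6.500 × 211 = 1371.50.
Efficiency loss = (6.500 − 1) × 211 = 1160.50.

1160.50 dollars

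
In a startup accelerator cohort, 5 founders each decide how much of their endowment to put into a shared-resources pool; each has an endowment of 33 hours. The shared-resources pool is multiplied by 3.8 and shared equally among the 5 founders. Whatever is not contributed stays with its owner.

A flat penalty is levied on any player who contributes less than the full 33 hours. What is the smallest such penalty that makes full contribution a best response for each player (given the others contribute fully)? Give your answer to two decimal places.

Given the others contribute fully, the best deviation is to contribute 0 (any partial contribution still incurs the fine and gives up units whose private return 0.7600 is below 1).
Deviating from 33 to 0 saves 33 hours but forfeits the deviator's share of the drop in the shared-resources pool: 3.8/5 × 33 = 25.08.
So the deviation gain is 33 − 25.08 = 7.92, and the fine must be at least 7.92 hours to wipe it out.

7.92 hours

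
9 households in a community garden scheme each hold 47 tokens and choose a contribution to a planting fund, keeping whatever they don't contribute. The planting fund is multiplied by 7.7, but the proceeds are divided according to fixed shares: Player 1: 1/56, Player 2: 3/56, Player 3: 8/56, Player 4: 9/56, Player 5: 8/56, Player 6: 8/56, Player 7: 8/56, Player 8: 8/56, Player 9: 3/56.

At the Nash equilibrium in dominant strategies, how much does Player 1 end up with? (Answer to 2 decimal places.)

85.78 tokens

A player with share s gets back 7.7·s per unit contributed, so full contribution is dominant for anyone with s > 1/7.7 = 0.1299 and zero contribution is dominant for anyone below.
The shares above 0.1299 belong to Player 3, Player 4, Player 5, Player 6, Player 7 and Player 8, contributing 47 each; the remaining 3 contribute 0. Total contributed: 282.
Player 1 keeps 47 and receives 7.7 × 282 × 1/56 = 38.78 from the planting fund, for a payoff of 85.78.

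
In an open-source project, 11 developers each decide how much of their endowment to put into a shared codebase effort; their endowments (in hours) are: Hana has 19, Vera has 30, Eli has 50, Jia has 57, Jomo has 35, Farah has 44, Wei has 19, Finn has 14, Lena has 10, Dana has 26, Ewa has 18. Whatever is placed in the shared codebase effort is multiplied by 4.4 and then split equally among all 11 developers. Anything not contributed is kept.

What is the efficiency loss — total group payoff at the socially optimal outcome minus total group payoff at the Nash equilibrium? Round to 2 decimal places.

1094.80 hours

The private return per contributed unit is 4.4/11 = 0.4000 < 1 for every player regardless of endowment, so the Nash equilibrium is zero contribution and the group total is Σ E_j = 19 + 30 + 50 + 57 + 35 + 44 + 19 + 14 + 10 + 26 + 18 = 322.
Each contributed unit returns 4.400 to the group, so the social optimum is full contribution by everyone: group total = 4.400 × 322 = 1416.80.
Efficiency loss = (4.400 − 1) × 322 = 1094.80.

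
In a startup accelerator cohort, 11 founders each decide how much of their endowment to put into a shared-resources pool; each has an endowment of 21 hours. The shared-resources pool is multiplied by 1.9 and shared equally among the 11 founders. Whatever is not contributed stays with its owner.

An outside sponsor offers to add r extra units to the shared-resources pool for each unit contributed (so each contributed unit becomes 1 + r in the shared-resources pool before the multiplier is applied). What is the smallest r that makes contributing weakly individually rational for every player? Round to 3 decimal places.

With matching at rate r, one contributed unit becomes (1 + r) in the shared-resources pool and returns 1.9 × (1 + r) / 11 to the contributor.
Setting this equal to 1: 1 + r = 11/1.9 = 5.7895.
So the minimum matching rate is r = 5.7895 − 1 = 4.789.

4.789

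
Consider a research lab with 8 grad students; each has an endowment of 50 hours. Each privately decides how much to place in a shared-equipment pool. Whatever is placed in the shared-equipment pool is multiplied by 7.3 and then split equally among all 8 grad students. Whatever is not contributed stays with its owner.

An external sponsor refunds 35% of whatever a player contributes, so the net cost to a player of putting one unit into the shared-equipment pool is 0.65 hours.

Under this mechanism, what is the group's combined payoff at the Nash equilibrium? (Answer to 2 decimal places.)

Under the mechanism each unit contributed yields (7.3/8) / 0.65 = 1.4038 back to its contributor per unit of net cost, which exceeds 1, making full contribution the dominant choice for everyone.
At the Nash equilibrium everyone contributes 50. Group total payoff = 8 × (50 × 0.35 + 7.3 × 50) = 3060.00.

3060.00 hours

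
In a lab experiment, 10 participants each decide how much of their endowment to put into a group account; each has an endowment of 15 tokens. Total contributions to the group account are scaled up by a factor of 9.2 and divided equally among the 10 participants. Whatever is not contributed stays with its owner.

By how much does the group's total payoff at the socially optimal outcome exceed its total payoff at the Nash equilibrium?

Each contributed unit returns 9.2/10 = 0.9200 to its contributor — below 1 — so contributing 0 is dominant for every player. At the Nash equilibrium everyone keeps their 15, and the group total is 10 × 15 = 150.
Each contributed unit returns 9.200 to the group as a whole (0.9200 to each of 10 players), which exceeds 1, so the social optimum is full contribution: group total = 9.200 × 150 = 1380.00.
Efficiency loss = 1380.00 − 150 = 1230.00.

1230.00 tokens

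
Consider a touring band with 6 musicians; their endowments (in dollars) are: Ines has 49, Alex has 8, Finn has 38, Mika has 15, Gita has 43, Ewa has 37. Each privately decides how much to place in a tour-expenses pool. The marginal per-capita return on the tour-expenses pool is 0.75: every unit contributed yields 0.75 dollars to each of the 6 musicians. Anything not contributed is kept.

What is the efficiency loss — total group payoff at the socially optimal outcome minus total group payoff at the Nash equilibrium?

The private return per contributed unit is 0.75 < 1 for everyone, so the Nash equilibrium is zero contribution and the group total is Σ E_j = 49 + 8 + 38 + 15 + 43 + 37 = 190.
Each contributed unit returns 4.500 to the group, so the social optimum is full contribution by everyone: group total = 4.500 × 190 = 855.00.
Efficiency loss = (4.500 − 1) × 190 = 665.00.

665.00 dollars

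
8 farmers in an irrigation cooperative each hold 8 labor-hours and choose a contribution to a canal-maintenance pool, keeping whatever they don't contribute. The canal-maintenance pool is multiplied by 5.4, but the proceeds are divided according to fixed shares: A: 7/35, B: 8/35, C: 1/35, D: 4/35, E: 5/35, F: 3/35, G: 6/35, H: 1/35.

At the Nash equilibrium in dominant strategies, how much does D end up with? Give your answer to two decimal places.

A player with share s gets back 5.4·s per unit contributed, so full contribution is dominant for anyone with s > 1/5.4 = 0.1852 and zero contribution is dominant for anyone below.
A and B are above the threshold, contributing 8 each; the remaining 6 contribute 0. Total contributed: 16.
D keeps 8 and receives 5.4 × 16 × 4/35 = 9.87 from the canal-maintenance pool, for a payoff of 17.87.

17.87 labor-hours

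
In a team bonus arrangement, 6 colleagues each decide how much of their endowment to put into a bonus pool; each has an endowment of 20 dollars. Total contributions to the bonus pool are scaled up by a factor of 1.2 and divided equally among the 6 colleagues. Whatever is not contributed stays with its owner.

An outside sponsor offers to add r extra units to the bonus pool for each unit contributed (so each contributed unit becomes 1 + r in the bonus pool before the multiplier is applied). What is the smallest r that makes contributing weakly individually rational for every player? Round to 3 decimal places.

With matching at rate r, one contributed unit becomes (1 + r) in the bonus pool and returns 1.2 × (1 + r) / 6 to the contributor.
Setting this equal to 1: 1 + r = 6/1.2 = 5.0000.
So the minimum matching rate is r = 5.0000 − 1 = 4.000.

4.000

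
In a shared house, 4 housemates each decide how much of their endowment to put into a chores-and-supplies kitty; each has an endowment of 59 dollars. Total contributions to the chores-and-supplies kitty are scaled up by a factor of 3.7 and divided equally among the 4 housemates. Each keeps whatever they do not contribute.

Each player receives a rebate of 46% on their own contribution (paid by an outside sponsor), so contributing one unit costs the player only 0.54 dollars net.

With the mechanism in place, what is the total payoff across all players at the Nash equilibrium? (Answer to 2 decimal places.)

Under the mechanism each unit contributed yields (3.7/4) / 0.54 = 1.7130 back to its contributor per unit of net cost, which exceeds 1, making full contribution the dominant choice for everyone.
So the Nash equilibrium is full contribution by all 4; the group earns 4 × (59 × 0.46 + 3.7 × 59) = 981.76.

981.76 dollars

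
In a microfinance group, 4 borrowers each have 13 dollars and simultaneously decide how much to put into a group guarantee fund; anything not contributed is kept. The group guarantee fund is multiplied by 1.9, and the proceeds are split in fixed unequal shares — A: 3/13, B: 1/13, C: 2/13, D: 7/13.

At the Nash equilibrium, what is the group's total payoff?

63.70 dollars

A player with share s gets back 1.9·s per unit contributed, so full contribution is dominant for anyone with s > 1/1.9 = 0.5263 and zero contribution is dominant for anyone below.
D alone (share 7/13) is above the threshold, contributing 13; the remaining 3 contribute 0. Total contributed: 13.
The group guarantee fund pays out 1.9 × 13 = 24.70 in total (split across the unequal shares, but the aggregate is all that matters for the group sum).
The 3 free-riders keep 13 each, adding 39. Group total = 39 + 24.70 = 63.70.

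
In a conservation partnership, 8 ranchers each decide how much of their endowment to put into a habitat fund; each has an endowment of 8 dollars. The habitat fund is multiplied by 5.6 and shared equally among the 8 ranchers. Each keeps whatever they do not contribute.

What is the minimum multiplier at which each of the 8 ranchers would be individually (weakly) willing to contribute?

A contributed unit returns (multiplier)/8 to its contributor.
This reaches 1 exactly when the multiplier is 8.

8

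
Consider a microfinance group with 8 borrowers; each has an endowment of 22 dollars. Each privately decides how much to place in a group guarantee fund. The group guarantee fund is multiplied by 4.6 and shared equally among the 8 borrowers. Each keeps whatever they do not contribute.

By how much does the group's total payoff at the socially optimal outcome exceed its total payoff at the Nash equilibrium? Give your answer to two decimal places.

Each contributed unit returns 4.6/8 = 0.5750 to its contributor — below 1 — so contributing 0 is dominant for every player. At the Nash equilibrium everyone keeps their 22, and the group total is 8 × 22 = 176.
Each contributed unit returns 4.600 to the group as a whole (0.5750 to each of 8 players), which exceeds 1, so the social optimum is full contribution: group total = 4.600 × 176 = 809.60.
Efficiency loss = 809.60 − 176 = 633.60.

633.60 dollars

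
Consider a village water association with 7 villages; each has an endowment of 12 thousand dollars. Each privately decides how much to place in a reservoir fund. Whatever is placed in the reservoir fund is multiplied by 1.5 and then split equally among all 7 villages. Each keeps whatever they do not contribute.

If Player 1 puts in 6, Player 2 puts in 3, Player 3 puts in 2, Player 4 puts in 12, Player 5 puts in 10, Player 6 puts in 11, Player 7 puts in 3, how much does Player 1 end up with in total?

Total contributed: 6 + 3 + 2 + 12 + 10 + 11 + 3 = 47.
Each receives 1.5 × 47 / 7 = 10.07 from the reservoir fund.
Player 1 keeps 12 − 6 = 6, so Player 1's payoff is 6 + 10.07 = 16.07.

16.07 thousand dollars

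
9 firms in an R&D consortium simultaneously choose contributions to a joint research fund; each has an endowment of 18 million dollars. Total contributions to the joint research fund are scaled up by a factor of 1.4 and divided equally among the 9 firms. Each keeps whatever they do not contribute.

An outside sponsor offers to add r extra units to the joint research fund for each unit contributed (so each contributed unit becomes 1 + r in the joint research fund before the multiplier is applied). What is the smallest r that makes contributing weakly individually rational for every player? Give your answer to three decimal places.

5.429

With matching at rate r, one contributed unit becomes (1 + r) in the joint research fund and returns 1.4 × (1 + r) / 9 to the contributor.
Setting this equal to 1: 1 + r = 9/1.4 = 6.4286.
So the minimum matching rate is r = 6.4286 − 1 = 5.429.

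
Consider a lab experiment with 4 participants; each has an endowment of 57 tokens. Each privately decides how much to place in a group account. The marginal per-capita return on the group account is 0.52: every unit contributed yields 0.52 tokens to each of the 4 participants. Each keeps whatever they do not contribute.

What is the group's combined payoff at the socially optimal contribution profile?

474.24 tokens

Each contributed unit returns 2.080 to the group as a whole (0.52 to each of 4 players), which exceeds 1, so the social optimum is full contribution: group total = 2.080 × 228 = 474.24.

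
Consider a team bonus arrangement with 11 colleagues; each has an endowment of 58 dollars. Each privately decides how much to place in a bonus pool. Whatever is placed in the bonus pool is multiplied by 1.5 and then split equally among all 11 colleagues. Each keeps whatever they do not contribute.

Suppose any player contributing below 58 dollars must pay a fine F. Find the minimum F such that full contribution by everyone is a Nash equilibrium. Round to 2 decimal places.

Given the others contribute fully, the best deviation is to contribute 0 (any partial contribution still incurs the fine and gives up units whose private return 0.1364 is below 1).
Deviating from 58 to 0 saves 58 dollars but forfeits the deviator's share of the drop in the bonus pool: 1.5/11 × 58 = 7.91.
So the deviation gain is 58 − 7.91 = 50.09, and the fine must be at least 50.09 dollars to wipe it out.

50.09 dollars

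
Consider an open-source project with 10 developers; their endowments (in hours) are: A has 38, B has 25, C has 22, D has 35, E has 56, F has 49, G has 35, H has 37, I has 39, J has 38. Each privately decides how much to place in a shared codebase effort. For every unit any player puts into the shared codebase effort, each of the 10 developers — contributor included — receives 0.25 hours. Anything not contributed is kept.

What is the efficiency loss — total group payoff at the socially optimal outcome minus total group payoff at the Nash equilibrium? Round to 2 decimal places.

561.00 hours

The private return per contributed unit is 0.25 < 1 for everyone, so the Nash equilibrium is zero contribution and the group total is Σ E_j = 38 + 25 + 22 + 35 + 56 + 49 + 35 + 37 + 39 + 38 = 374.
Each contributed unit returns 2.500 to the group, so the social optimum is full contribution by everyone: group total = 2.500 × 374 = 935.00.
Efficiency loss = (2.500 − 1) × 374 = 561.00.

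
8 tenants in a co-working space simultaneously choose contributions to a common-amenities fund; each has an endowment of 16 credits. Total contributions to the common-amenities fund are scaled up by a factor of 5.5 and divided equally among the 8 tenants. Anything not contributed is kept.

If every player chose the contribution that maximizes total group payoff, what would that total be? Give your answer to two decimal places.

704.00 credits

Each contributed unit returns 5.500 to the group as a whole (0.6875 to each of 8 players), which exceeds 1, so the social optimum is full contribution: group total = 5.500 × 128 = 704.00.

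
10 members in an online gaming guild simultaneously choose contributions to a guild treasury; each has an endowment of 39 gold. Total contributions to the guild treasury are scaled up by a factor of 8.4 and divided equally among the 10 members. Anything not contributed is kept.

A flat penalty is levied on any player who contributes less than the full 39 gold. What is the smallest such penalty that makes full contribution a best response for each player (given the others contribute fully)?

6.24 gold

Given the others contribute fully, the best deviation is to contribute 0 (any partial contribution still incurs the fine and gives up units whose private return 0.8400 is below 1).
Deviating from 39 to 0 saves 39 gold but forfeits the deviator's share of the drop in the guild treasury: 8.4/10 × 39 = 32.76.
So the deviation gain is 39 − 32.76 = 6.24, and the fine must be at least 6.24 gold to wipe it out.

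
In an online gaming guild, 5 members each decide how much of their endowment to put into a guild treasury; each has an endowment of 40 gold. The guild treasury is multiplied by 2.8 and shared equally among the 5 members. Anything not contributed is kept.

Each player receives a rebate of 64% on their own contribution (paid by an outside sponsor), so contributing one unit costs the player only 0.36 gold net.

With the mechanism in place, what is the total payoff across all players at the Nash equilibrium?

With the mechanism, a contributed unit returns (2.8/5) / 0.36 = 1.5556 per unit of net cost to the contributor — now above 1 — so contributing fully is weakly dominant for every player.
At the Nash equilibrium everyone contributes 40. Group total payoff = 5 × (40 × 0.64 + 2.8 × 40) = 688.00.

688.00 gold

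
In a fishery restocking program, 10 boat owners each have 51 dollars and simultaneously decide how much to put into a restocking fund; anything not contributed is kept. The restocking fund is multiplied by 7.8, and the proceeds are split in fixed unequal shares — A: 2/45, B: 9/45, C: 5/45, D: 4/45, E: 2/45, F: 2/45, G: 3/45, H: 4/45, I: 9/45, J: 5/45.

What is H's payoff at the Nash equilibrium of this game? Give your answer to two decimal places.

121.72 dollars

For player j, contributing a unit is worthwhile iff 7.8 × (j's share) ≥ 1, i.e. iff j's share is at least 0.1282.
The shares above 0.1282 belong to B and I, contributing 51 each; the remaining 8 contribute 0. Total contributed: 102.
H keeps 51 and receives 7.8 × 102 × 4/45 = 70.72 from the restocking fund, for a payoff of 121.72.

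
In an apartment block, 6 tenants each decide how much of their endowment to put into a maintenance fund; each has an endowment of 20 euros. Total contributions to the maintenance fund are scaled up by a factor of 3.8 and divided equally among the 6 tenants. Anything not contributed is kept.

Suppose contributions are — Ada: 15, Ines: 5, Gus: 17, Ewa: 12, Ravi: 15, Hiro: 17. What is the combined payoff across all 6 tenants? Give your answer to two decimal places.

346.80 euros

Total contributed: 15 + 5 + 17 + 12 + 15 + 17 = 81; total kept: 6 × 20 − 81 = 39.
The maintenance fund pays out 3.8 × 81 = 307.80 in aggregate.
Group total = 39 + 307.80 = 346.80.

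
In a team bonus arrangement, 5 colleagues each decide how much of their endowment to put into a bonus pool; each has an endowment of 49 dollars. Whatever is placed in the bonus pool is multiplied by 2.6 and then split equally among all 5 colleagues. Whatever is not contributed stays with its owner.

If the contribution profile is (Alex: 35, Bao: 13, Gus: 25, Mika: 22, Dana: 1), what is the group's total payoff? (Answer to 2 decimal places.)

Total contributed: 35 + 13 + 25 + 22 + 1 = 96; total kept: 5 × 49 − 96 = 149.
The bonus pool pays out 2.6 × 96 = 249.60 in aggregate.
Group total = 149 + 249.60 = 398.60.

398.60 dollars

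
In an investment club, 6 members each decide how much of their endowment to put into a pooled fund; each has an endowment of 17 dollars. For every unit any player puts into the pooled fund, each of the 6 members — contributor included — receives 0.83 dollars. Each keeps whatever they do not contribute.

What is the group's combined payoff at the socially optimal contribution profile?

507.96 dollars

Each contributed unit returns 4.980 to the group as a whole (0.83 to each of 6 players), which exceeds 1, so the social optimum is full contribution: group total = 4.980 × 102 = 507.96.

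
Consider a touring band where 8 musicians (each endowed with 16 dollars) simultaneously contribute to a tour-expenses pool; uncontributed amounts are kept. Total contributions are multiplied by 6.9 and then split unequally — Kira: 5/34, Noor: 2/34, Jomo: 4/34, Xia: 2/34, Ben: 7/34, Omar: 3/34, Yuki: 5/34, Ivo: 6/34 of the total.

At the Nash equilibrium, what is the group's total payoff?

Each unit j contributes comes back to j as 6.9 × (j's share), so j prefers to contribute only if that share exceeds 1/6.9 = 0.1449; otherwise keeping the unit dominates.
Kira, Ben, Yuki and Ivo clear that bar, contributing 16 each; the remaining 4 contribute 0. Total contributed: 64.
The tour-expenses pool pays out 6.9 × 64 = 441.60 in total (split across the unequal shares, but the aggregate is all that matters for the group sum).
The 4 free-riders keep 16 each, adding 64. Group total = 64 + 441.60 = 505.60.

505.60 dollars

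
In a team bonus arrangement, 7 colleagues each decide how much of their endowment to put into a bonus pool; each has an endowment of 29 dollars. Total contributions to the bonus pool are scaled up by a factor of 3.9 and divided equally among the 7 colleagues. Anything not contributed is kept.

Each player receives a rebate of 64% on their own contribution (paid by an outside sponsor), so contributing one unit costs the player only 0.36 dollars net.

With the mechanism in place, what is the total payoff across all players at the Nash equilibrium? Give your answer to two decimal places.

Under the mechanism each unit contributed yields (3.9/7) / 0.36 = 1.5476 back to its contributor per unit of net cost, which exceeds 1, making full contribution the dominant choice for everyone.
At the Nash equilibrium everyone contributes 29. Group total payoff = 7 × (29 × 0.64 + 3.9 × 29) = 921.62.

921.62 dollars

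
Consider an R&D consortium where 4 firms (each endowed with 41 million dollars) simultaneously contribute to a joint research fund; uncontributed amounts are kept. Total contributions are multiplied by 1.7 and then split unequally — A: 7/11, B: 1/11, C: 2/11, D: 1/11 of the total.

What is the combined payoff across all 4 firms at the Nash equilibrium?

For player j, contributing a unit is worthwhile iff 1.7 × (j's share) ≥ 1, i.e. iff j's share is at least 0.5882.
The only share above 0.5882 is A's 7/11, contributing 41; the remaining 3 contribute 0. Total contributed: 41.
The joint research fund pays out 1.7 × 41 = 69.70 in total (split across the unequal shares, but the aggregate is all that matters for the group sum).
The 3 free-riders keep 41 each, adding 123. Group total = 123 + 69.70 = 192.70.

192.70 million dollars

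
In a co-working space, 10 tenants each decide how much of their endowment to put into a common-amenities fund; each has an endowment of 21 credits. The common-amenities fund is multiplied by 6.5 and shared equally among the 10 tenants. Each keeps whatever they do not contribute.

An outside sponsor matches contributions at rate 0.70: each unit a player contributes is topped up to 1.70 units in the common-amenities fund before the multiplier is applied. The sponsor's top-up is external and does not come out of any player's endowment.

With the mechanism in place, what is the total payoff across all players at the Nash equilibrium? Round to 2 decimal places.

The effective private return per unit is now 6.5 × 1.70 / 10 = 1.1050 > 1, so every player's dominant strategy flips to full contribution.
At the Nash equilibrium everyone contributes 21. Group total payoff = 6.5 × 1.70 × 210 = 2320.50.

2320.50 credits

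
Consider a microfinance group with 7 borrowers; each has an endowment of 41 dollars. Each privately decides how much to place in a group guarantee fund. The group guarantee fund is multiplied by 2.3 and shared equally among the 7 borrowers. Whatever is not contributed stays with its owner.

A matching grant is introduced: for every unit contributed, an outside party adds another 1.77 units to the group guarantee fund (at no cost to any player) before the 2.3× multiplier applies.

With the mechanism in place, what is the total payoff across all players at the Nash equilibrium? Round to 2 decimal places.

287.00 dollars

With the mechanism, a contributed unit returns 2.3 × 2.77 / 7 = 0.9101 per unit of net cost — still below 1 — so contributing 0 remains dominant for every player.
Everyone keeps their endowment and the group total is 7 × 41 = 287.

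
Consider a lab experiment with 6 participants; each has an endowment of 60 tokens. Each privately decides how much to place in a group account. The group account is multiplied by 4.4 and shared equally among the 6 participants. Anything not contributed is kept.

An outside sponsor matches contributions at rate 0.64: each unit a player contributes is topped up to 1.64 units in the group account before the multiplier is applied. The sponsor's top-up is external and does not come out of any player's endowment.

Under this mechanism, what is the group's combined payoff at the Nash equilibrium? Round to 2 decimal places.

Under the mechanism each unit contributed yields 4.4 × 1.64 / 6 = 1.2027 back to its contributor per unit of net cost, which exceeds 1, making full contribution the dominant choice for everyone.
So the Nash equilibrium is full contribution by all 6; the group earns 4.4 × 1.64 × 360 = 2597.76.

2597.76 tokens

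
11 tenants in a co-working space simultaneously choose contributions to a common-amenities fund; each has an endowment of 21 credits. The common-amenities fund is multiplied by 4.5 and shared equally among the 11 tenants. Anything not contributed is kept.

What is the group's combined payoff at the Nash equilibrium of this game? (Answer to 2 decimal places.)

Each contributed unit returns 4.5/11 = 0.4091 to its contributor — below 1 — so contributing 0 is dominant for every player. At the Nash equilibrium everyone keeps their 21, and the group total is 11 × 21 = 231.

231.00 credits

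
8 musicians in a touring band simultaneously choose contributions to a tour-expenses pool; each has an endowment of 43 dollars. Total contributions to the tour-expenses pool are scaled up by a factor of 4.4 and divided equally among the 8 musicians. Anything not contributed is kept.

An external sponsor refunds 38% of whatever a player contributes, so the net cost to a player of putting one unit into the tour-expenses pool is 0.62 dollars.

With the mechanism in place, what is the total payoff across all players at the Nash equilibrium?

344.00 dollars

With the mechanism, a contributed unit returns (4.4/8) / 0.62 = 0.8871 per unit of net cost — still below 1 — so contributing 0 remains dominant for every player.
At the Nash equilibrium no one contributes; group total payoff = 8 × 43 = 344.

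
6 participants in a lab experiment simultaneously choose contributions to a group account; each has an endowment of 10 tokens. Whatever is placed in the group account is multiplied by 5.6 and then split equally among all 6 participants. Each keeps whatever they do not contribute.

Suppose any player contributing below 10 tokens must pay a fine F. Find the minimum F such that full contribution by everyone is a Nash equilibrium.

0.67 tokens

Given the others contribute fully, the best deviation is to contribute 0 (any partial contribution still incurs the fine and gives up units whose private return 0.9333 is below 1).
Deviating from 10 to 0 saves 10 tokens but forfeits the deviator's share of the drop in the group account: 5.6/6 × 10 = 9.33.
So the deviation gain is 10 − 9.33 = 0.67, and the fine must be at least 0.67 tokens to wipe it out.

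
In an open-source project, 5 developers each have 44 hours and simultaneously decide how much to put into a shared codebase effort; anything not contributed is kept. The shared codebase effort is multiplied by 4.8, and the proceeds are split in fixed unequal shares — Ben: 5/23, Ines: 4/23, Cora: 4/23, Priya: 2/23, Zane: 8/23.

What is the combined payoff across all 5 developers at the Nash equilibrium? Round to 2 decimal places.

554.40 hours

Each unit j contributes comes back to j as 4.8 × (j's share), so j prefers to contribute only if that share exceeds 1/4.8 = 0.2083; otherwise keeping the unit dominates.
The shares above 0.2083 belong to Ben and Zane, contributing 44 each; the remaining 3 contribute 0. Total contributed: 88.
The shared codebase effort pays out 4.8 × 88 = 422.40 in total (split across the unequal shares, but the aggregate is all that matters for the group sum).
The 3 free-riders keep 44 each, adding 132. Group total = 132 + 422.40 = 554.40.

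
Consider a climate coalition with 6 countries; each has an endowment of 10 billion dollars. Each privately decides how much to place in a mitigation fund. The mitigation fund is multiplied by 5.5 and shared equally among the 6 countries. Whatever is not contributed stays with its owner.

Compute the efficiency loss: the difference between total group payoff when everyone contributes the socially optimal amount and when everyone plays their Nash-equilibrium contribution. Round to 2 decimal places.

Each contributed unit returns 5.5/6 = 0.9167 to its contributor — below 1 — so contributing 0 is dominant for every player. At the Nash equilibrium everyone keeps their 10, and the group total is 6 × 10 = 60.
Each contributed unit returns 5.500 to the group as a whole (0.9167 to each of 6 players), which exceeds 1, so the social optimum is full contribution: group total = 5.500 × 60 = 330.00.
Efficiency loss = 330.00 − 60 = 270.00.

270.00 billion dollars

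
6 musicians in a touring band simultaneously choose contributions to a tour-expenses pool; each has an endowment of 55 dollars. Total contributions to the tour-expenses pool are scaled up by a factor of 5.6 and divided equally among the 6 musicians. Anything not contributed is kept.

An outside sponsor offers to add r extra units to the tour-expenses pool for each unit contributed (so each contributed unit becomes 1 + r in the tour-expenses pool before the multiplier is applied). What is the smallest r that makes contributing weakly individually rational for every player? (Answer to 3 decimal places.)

With matching at rate r, one contributed unit becomes (1 + r) in the tour-expenses pool and returns 5.6 × (1 + r) / 6 to the contributor.
Setting this equal to 1: 1 + r = 6/5.6 = 1.0714.
So the minimum matching rate is r = 1.0714 − 1 = 0.071.

0.071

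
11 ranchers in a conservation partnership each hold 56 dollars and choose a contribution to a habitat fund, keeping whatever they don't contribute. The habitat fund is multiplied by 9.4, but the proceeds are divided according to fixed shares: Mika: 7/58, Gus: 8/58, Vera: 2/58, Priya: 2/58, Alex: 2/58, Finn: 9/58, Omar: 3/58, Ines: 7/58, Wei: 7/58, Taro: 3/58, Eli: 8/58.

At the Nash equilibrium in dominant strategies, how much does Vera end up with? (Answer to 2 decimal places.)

164.91 dollars

A player with share s gets back 9.4·s per unit contributed, so full contribution is dominant for anyone with s > 1/9.4 = 0.1064 and zero contribution is dominant for anyone below.
Mika, Gus, Finn, Ines, Wei and Eli are above the threshold, contributing 56 each; the remaining 5 contribute 0. Total contributed: 336.
Vera keeps 56 and receives 9.4 × 336 × 2/58 = 108.91 from the habitat fund, for a payoff of 164.91.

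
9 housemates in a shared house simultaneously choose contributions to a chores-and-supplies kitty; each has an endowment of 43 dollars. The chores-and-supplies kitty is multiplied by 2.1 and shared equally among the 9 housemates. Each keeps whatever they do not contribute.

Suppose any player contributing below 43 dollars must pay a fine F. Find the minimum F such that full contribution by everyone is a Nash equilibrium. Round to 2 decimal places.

Given the others contribute fully, the best deviation is to contribute 0 (any partial contribution still incurs the fine and gives up units whose private return 0.2333 is below 1).
Deviating from 43 to 0 saves 43 dollars but forfeits the deviator's share of the drop in the chores-and-supplies kitty: 2.1/9 × 43 = 10.03.
So the deviation gain is 43 − 10.03 = 32.97, and the fine must be at least 32.97 dollars to wipe it out.

32.97 dollars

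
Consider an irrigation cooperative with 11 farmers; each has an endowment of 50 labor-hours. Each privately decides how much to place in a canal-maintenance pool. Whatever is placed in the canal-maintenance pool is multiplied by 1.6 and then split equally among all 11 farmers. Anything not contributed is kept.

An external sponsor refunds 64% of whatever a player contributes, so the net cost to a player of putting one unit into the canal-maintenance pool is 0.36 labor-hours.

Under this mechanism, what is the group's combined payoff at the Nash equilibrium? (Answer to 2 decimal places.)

Even with the mechanism, each unit contributed returns only (1.6/11) / 0.36 = 0.4040 per unit of net cost, so contributing nothing is still dominant.
At the Nash equilibrium no one contributes; group total payoff = 11 × 50 = 550.

550.00 labor-hours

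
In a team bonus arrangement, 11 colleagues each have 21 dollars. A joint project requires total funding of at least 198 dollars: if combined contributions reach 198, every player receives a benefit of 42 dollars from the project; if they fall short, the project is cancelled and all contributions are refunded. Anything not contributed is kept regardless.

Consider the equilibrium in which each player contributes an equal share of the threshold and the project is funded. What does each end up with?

Equal share of the threshold: 198/11 = 18.
At this profile no one gains by cutting their contribution: any cut drops the total below 198, the project is cancelled, contributions are refunded, and the deviator ends with 21, which is less than 21 − 18 + 42 = 45. Contributing more than 18 just wastes the excess. So contributing exactly 18 is a best response.
Each player's payoff: 21 − 18 + 42 = 45.

45 dollars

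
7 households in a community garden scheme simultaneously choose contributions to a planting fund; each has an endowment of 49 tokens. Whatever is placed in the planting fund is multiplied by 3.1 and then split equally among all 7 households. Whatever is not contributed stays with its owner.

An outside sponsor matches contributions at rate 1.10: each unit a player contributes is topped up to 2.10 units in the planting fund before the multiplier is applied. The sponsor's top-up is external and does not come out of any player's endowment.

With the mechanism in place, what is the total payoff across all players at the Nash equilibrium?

The effective private return is 3.1 × 2.10 / 7 = 0.9300, which is still under 1, so the mechanism doesn't change anyone's dominant strategy: zero contribution.
At the Nash equilibrium no one contributes; group total payoff = 7 × 49 = 343.

343.00 tokens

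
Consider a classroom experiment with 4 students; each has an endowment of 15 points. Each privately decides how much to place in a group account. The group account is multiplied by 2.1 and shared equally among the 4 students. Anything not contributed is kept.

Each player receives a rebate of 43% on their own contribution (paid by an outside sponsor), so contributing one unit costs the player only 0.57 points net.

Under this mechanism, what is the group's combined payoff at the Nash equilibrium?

60.00 points

Even with the mechanism, each unit contributed returns only (2.1/4) / 0.57 = 0.9211 per unit of net cost, so contributing nothing is still dominant.
At the Nash equilibrium no one contributes; group total payoff = 4 × 15 = 60.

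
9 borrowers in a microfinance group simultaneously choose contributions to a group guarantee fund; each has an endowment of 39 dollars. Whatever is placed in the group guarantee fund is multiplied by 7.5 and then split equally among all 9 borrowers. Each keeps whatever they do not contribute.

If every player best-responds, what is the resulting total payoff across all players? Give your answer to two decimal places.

Each contributed unit returns 7.5/9 = 0.8333 to its contributor — below 1 — so contributing 0 is dominant for every player. At the Nash equilibrium everyone keeps their 39, and the group total is 9 × 39 = 351.

351.00 dollars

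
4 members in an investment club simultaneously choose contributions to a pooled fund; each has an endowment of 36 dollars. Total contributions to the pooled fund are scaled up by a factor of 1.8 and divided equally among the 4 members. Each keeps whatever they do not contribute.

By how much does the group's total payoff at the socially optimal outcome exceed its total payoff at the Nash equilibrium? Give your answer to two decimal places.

115.20 dollars

Each contributed unit returns 1.8/4 = 0.4500 to its contributor — below 1 — so contributing 0 is dominant for every player. At the Nash equilibrium everyone keeps their 36, and the group total is 4 × 36 = 144.
Each contributed unit returns 1.800 to the group as a whole (0.4500 to each of 4 players), which exceeds 1, so the social optimum is full contribution: group total = 1.800 × 144 = 259.20.
Efficiency loss = 259.20 − 144 = 115.20.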